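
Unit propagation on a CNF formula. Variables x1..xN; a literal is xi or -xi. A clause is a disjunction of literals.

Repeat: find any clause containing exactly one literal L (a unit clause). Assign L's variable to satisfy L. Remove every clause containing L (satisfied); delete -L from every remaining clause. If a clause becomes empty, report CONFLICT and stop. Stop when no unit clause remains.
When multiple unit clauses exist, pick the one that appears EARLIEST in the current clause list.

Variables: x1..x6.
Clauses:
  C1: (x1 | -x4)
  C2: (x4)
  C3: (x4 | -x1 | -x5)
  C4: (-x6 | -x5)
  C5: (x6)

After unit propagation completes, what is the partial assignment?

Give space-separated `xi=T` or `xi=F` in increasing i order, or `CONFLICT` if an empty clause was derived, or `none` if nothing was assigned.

Answer: x1=T x4=T x5=F x6=T

Derivation:
unit clause [4] forces x4=T; simplify:
  drop -4 from [1, -4] -> [1]
  satisfied 2 clause(s); 3 remain; assigned so far: [4]
unit clause [1] forces x1=T; simplify:
  satisfied 1 clause(s); 2 remain; assigned so far: [1, 4]
unit clause [6] forces x6=T; simplify:
  drop -6 from [-6, -5] -> [-5]
  satisfied 1 clause(s); 1 remain; assigned so far: [1, 4, 6]
unit clause [-5] forces x5=F; simplify:
  satisfied 1 clause(s); 0 remain; assigned so far: [1, 4, 5, 6]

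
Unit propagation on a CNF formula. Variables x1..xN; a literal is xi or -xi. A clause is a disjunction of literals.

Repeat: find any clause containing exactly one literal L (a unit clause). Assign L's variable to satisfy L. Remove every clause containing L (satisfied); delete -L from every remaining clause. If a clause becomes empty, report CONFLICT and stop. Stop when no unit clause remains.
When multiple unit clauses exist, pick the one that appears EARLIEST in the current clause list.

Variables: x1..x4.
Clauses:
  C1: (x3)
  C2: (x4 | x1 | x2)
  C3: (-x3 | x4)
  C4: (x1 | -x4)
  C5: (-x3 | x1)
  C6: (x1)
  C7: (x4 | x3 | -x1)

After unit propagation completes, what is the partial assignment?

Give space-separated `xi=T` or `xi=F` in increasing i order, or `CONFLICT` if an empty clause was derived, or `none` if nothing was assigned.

Answer: x1=T x3=T x4=T

Derivation:
unit clause [3] forces x3=T; simplify:
  drop -3 from [-3, 4] -> [4]
  drop -3 from [-3, 1] -> [1]
  satisfied 2 clause(s); 5 remain; assigned so far: [3]
unit clause [4] forces x4=T; simplify:
  drop -4 from [1, -4] -> [1]
  satisfied 2 clause(s); 3 remain; assigned so far: [3, 4]
unit clause [1] forces x1=T; simplify:
  satisfied 3 clause(s); 0 remain; assigned so far: [1, 3, 4]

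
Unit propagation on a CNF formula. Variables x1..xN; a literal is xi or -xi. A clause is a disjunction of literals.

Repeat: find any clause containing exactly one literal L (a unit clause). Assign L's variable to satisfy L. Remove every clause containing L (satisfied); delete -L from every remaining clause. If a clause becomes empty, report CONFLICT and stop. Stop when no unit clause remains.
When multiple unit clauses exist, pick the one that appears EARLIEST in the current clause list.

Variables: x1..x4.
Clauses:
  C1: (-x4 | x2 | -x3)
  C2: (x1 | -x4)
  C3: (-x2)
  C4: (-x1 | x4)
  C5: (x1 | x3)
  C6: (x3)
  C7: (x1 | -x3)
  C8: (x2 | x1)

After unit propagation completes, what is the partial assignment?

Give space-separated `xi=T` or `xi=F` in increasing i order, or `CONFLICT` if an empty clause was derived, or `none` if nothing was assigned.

unit clause [-2] forces x2=F; simplify:
  drop 2 from [-4, 2, -3] -> [-4, -3]
  drop 2 from [2, 1] -> [1]
  satisfied 1 clause(s); 7 remain; assigned so far: [2]
unit clause [3] forces x3=T; simplify:
  drop -3 from [-4, -3] -> [-4]
  drop -3 from [1, -3] -> [1]
  satisfied 2 clause(s); 5 remain; assigned so far: [2, 3]
unit clause [-4] forces x4=F; simplify:
  drop 4 from [-1, 4] -> [-1]
  satisfied 2 clause(s); 3 remain; assigned so far: [2, 3, 4]
unit clause [-1] forces x1=F; simplify:
  drop 1 from [1] -> [] (empty!)
  drop 1 from [1] -> [] (empty!)
  satisfied 1 clause(s); 2 remain; assigned so far: [1, 2, 3, 4]
CONFLICT (empty clause)

Answer: CONFLICT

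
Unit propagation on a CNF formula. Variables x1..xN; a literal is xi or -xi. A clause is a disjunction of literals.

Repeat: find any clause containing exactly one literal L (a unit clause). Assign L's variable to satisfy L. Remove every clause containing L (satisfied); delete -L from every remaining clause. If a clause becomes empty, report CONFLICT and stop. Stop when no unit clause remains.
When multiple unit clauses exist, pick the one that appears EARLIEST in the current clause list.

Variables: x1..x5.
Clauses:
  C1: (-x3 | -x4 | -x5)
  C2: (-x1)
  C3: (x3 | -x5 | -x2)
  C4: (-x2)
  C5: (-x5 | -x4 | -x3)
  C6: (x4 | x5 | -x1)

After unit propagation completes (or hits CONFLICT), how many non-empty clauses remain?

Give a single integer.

Answer: 2

Derivation:
unit clause [-1] forces x1=F; simplify:
  satisfied 2 clause(s); 4 remain; assigned so far: [1]
unit clause [-2] forces x2=F; simplify:
  satisfied 2 clause(s); 2 remain; assigned so far: [1, 2]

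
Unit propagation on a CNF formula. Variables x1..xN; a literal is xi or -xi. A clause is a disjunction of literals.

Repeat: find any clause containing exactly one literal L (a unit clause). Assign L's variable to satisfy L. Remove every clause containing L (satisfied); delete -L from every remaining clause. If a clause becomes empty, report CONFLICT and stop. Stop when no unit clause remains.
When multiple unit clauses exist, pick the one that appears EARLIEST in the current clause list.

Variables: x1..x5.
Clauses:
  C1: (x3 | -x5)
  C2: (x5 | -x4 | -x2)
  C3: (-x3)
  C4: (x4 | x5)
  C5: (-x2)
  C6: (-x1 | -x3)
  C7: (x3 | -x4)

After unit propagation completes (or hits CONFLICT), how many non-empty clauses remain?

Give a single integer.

unit clause [-3] forces x3=F; simplify:
  drop 3 from [3, -5] -> [-5]
  drop 3 from [3, -4] -> [-4]
  satisfied 2 clause(s); 5 remain; assigned so far: [3]
unit clause [-5] forces x5=F; simplify:
  drop 5 from [5, -4, -2] -> [-4, -2]
  drop 5 from [4, 5] -> [4]
  satisfied 1 clause(s); 4 remain; assigned so far: [3, 5]
unit clause [4] forces x4=T; simplify:
  drop -4 from [-4, -2] -> [-2]
  drop -4 from [-4] -> [] (empty!)
  satisfied 1 clause(s); 3 remain; assigned so far: [3, 4, 5]
CONFLICT (empty clause)

Answer: 2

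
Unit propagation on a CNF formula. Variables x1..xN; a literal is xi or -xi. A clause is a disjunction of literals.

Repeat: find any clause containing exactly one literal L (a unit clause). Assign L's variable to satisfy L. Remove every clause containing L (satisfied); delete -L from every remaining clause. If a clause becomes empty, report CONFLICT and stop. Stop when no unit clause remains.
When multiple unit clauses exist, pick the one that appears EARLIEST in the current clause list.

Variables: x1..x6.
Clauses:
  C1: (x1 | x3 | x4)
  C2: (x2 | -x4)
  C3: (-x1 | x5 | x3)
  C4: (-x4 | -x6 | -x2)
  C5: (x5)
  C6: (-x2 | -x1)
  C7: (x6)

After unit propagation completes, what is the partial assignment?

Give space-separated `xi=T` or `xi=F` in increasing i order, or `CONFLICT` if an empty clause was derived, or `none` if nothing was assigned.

unit clause [5] forces x5=T; simplify:
  satisfied 2 clause(s); 5 remain; assigned so far: [5]
unit clause [6] forces x6=T; simplify:
  drop -6 from [-4, -6, -2] -> [-4, -2]
  satisfied 1 clause(s); 4 remain; assigned so far: [5, 6]

Answer: x5=T x6=T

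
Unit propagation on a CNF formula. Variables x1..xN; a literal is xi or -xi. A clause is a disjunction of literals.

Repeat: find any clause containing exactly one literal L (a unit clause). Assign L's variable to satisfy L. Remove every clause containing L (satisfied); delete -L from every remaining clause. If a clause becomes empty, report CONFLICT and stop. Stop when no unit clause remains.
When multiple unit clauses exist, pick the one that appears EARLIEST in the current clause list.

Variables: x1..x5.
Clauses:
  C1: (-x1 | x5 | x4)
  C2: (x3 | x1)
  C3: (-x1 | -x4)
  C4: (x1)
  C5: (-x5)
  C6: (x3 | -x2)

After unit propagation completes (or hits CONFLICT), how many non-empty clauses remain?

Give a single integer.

Answer: 1

Derivation:
unit clause [1] forces x1=T; simplify:
  drop -1 from [-1, 5, 4] -> [5, 4]
  drop -1 from [-1, -4] -> [-4]
  satisfied 2 clause(s); 4 remain; assigned so far: [1]
unit clause [-4] forces x4=F; simplify:
  drop 4 from [5, 4] -> [5]
  satisfied 1 clause(s); 3 remain; assigned so far: [1, 4]
unit clause [5] forces x5=T; simplify:
  drop -5 from [-5] -> [] (empty!)
  satisfied 1 clause(s); 2 remain; assigned so far: [1, 4, 5]
CONFLICT (empty clause)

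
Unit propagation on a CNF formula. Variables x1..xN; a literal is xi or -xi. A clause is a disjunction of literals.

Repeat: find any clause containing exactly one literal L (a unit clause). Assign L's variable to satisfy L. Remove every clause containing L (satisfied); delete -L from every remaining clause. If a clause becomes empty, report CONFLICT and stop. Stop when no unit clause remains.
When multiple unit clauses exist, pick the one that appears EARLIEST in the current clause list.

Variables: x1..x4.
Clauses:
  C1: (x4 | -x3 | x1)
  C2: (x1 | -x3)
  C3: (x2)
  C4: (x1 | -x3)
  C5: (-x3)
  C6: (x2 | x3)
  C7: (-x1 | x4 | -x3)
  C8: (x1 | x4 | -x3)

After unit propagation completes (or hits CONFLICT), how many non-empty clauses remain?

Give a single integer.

unit clause [2] forces x2=T; simplify:
  satisfied 2 clause(s); 6 remain; assigned so far: [2]
unit clause [-3] forces x3=F; simplify:
  satisfied 6 clause(s); 0 remain; assigned so far: [2, 3]

Answer: 0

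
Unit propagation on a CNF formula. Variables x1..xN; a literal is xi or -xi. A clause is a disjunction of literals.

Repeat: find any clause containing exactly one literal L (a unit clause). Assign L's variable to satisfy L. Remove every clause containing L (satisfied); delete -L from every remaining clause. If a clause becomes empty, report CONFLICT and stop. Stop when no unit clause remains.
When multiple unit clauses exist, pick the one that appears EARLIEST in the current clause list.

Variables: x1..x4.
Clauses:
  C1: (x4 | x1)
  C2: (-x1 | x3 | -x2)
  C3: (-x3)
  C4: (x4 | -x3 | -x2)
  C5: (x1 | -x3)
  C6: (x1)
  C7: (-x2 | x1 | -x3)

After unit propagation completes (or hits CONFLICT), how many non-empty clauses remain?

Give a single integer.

Answer: 0

Derivation:
unit clause [-3] forces x3=F; simplify:
  drop 3 from [-1, 3, -2] -> [-1, -2]
  satisfied 4 clause(s); 3 remain; assigned so far: [3]
unit clause [1] forces x1=T; simplify:
  drop -1 from [-1, -2] -> [-2]
  satisfied 2 clause(s); 1 remain; assigned so far: [1, 3]
unit clause [-2] forces x2=F; simplify:
  satisfied 1 clause(s); 0 remain; assigned so far: [1, 2, 3]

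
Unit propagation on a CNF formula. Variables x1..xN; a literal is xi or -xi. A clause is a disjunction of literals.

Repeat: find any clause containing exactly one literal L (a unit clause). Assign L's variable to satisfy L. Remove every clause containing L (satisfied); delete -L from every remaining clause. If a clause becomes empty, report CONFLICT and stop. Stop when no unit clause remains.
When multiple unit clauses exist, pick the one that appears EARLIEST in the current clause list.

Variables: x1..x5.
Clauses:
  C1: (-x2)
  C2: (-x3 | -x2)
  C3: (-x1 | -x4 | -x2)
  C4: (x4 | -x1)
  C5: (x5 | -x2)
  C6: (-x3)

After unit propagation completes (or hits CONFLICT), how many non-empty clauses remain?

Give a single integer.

Answer: 1

Derivation:
unit clause [-2] forces x2=F; simplify:
  satisfied 4 clause(s); 2 remain; assigned so far: [2]
unit clause [-3] forces x3=F; simplify:
  satisfied 1 clause(s); 1 remain; assigned so far: [2, 3]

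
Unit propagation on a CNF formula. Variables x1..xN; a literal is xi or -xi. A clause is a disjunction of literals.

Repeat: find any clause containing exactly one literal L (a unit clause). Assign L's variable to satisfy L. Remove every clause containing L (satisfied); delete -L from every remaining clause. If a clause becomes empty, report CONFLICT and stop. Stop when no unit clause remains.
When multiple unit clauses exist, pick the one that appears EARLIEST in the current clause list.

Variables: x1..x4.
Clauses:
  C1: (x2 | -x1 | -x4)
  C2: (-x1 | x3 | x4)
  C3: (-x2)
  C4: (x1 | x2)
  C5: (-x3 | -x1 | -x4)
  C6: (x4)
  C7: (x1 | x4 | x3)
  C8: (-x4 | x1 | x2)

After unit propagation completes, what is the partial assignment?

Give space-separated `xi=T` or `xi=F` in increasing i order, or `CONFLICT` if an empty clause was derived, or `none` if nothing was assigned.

unit clause [-2] forces x2=F; simplify:
  drop 2 from [2, -1, -4] -> [-1, -4]
  drop 2 from [1, 2] -> [1]
  drop 2 from [-4, 1, 2] -> [-4, 1]
  satisfied 1 clause(s); 7 remain; assigned so far: [2]
unit clause [1] forces x1=T; simplify:
  drop -1 from [-1, -4] -> [-4]
  drop -1 from [-1, 3, 4] -> [3, 4]
  drop -1 from [-3, -1, -4] -> [-3, -4]
  satisfied 3 clause(s); 4 remain; assigned so far: [1, 2]
unit clause [-4] forces x4=F; simplify:
  drop 4 from [3, 4] -> [3]
  drop 4 from [4] -> [] (empty!)
  satisfied 2 clause(s); 2 remain; assigned so far: [1, 2, 4]
CONFLICT (empty clause)

Answer: CONFLICT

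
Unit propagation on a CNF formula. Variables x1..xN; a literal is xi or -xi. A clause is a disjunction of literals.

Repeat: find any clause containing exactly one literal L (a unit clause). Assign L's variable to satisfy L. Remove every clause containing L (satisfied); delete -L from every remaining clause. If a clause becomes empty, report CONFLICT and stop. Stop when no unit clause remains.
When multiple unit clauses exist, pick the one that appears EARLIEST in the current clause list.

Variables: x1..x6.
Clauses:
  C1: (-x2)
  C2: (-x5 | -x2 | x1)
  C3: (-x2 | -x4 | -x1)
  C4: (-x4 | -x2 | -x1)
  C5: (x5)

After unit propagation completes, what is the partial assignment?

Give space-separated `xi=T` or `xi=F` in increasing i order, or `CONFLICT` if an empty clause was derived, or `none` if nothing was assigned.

unit clause [-2] forces x2=F; simplify:
  satisfied 4 clause(s); 1 remain; assigned so far: [2]
unit clause [5] forces x5=T; simplify:
  satisfied 1 clause(s); 0 remain; assigned so far: [2, 5]

Answer: x2=F x5=T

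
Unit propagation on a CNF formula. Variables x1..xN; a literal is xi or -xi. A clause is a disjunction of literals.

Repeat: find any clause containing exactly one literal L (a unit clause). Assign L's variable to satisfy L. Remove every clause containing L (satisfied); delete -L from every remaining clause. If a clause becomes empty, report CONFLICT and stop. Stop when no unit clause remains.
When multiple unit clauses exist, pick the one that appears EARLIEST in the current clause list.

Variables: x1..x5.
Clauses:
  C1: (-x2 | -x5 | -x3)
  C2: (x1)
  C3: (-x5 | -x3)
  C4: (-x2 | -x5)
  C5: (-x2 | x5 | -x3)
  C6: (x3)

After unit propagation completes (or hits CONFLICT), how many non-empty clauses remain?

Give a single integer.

unit clause [1] forces x1=T; simplify:
  satisfied 1 clause(s); 5 remain; assigned so far: [1]
unit clause [3] forces x3=T; simplify:
  drop -3 from [-2, -5, -3] -> [-2, -5]
  drop -3 from [-5, -3] -> [-5]
  drop -3 from [-2, 5, -3] -> [-2, 5]
  satisfied 1 clause(s); 4 remain; assigned so far: [1, 3]
unit clause [-5] forces x5=F; simplify:
  drop 5 from [-2, 5] -> [-2]
  satisfied 3 clause(s); 1 remain; assigned so far: [1, 3, 5]
unit clause [-2] forces x2=F; simplify:
  satisfied 1 clause(s); 0 remain; assigned so far: [1, 2, 3, 5]

Answer: 0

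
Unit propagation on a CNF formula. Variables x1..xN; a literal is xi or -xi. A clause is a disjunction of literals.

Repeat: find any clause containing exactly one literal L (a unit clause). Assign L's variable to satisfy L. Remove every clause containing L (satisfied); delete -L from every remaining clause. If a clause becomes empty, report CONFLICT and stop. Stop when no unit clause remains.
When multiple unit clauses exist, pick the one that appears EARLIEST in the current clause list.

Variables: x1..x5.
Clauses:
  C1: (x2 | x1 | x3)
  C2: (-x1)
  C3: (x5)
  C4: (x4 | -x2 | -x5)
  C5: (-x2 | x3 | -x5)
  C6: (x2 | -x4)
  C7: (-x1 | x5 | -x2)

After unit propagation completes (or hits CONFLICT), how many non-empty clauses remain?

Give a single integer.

Answer: 4

Derivation:
unit clause [-1] forces x1=F; simplify:
  drop 1 from [2, 1, 3] -> [2, 3]
  satisfied 2 clause(s); 5 remain; assigned so far: [1]
unit clause [5] forces x5=T; simplify:
  drop -5 from [4, -2, -5] -> [4, -2]
  drop -5 from [-2, 3, -5] -> [-2, 3]
  satisfied 1 clause(s); 4 remain; assigned so far: [1, 5]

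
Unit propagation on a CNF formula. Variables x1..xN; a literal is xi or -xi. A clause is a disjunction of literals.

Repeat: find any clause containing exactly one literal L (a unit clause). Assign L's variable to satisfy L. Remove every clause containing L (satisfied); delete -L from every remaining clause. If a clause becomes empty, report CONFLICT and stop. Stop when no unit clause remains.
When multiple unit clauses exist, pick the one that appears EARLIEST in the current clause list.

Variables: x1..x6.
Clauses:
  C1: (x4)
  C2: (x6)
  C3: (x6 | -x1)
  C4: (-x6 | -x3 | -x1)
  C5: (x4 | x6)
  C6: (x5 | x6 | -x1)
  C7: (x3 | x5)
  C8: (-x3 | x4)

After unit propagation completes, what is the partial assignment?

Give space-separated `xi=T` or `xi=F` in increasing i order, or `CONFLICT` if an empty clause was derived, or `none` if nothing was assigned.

Answer: x4=T x6=T

Derivation:
unit clause [4] forces x4=T; simplify:
  satisfied 3 clause(s); 5 remain; assigned so far: [4]
unit clause [6] forces x6=T; simplify:
  drop -6 from [-6, -3, -1] -> [-3, -1]
  satisfied 3 clause(s); 2 remain; assigned so far: [4, 6]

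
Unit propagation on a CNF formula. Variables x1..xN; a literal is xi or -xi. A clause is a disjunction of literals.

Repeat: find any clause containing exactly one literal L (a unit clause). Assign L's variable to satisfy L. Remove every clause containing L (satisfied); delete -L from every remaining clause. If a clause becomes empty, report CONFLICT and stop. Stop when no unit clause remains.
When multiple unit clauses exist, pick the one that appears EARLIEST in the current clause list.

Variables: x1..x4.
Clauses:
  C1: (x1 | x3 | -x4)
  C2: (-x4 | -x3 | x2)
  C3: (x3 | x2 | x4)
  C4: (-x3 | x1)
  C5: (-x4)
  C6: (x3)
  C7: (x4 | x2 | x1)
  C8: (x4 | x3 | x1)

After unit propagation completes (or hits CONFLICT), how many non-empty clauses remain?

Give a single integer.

Answer: 0

Derivation:
unit clause [-4] forces x4=F; simplify:
  drop 4 from [3, 2, 4] -> [3, 2]
  drop 4 from [4, 2, 1] -> [2, 1]
  drop 4 from [4, 3, 1] -> [3, 1]
  satisfied 3 clause(s); 5 remain; assigned so far: [4]
unit clause [3] forces x3=T; simplify:
  drop -3 from [-3, 1] -> [1]
  satisfied 3 clause(s); 2 remain; assigned so far: [3, 4]
unit clause [1] forces x1=T; simplify:
  satisfied 2 clause(s); 0 remain; assigned so far: [1, 3, 4]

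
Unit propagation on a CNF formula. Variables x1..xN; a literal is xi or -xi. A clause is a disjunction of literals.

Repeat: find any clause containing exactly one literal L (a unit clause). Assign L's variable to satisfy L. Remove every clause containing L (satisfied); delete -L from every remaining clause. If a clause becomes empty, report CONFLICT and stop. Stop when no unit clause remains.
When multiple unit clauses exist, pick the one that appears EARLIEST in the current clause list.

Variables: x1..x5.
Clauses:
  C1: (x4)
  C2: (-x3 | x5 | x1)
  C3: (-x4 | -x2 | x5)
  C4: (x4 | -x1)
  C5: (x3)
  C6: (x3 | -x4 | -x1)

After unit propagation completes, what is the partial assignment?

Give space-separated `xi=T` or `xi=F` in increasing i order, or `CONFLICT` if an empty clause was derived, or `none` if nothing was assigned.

Answer: x3=T x4=T

Derivation:
unit clause [4] forces x4=T; simplify:
  drop -4 from [-4, -2, 5] -> [-2, 5]
  drop -4 from [3, -4, -1] -> [3, -1]
  satisfied 2 clause(s); 4 remain; assigned so far: [4]
unit clause [3] forces x3=T; simplify:
  drop -3 from [-3, 5, 1] -> [5, 1]
  satisfied 2 clause(s); 2 remain; assigned so far: [3, 4]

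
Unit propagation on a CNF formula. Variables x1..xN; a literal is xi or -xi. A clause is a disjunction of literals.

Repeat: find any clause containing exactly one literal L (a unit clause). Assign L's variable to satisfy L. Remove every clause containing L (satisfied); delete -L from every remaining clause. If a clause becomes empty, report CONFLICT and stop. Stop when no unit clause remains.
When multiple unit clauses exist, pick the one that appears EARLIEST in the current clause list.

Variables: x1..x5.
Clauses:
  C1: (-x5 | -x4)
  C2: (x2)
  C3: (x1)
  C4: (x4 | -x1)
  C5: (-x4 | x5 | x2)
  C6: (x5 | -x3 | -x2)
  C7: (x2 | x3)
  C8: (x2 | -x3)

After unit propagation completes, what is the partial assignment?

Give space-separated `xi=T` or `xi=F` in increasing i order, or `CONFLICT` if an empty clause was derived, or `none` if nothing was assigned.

unit clause [2] forces x2=T; simplify:
  drop -2 from [5, -3, -2] -> [5, -3]
  satisfied 4 clause(s); 4 remain; assigned so far: [2]
unit clause [1] forces x1=T; simplify:
  drop -1 from [4, -1] -> [4]
  satisfied 1 clause(s); 3 remain; assigned so far: [1, 2]
unit clause [4] forces x4=T; simplify:
  drop -4 from [-5, -4] -> [-5]
  satisfied 1 clause(s); 2 remain; assigned so far: [1, 2, 4]
unit clause [-5] forces x5=F; simplify:
  drop 5 from [5, -3] -> [-3]
  satisfied 1 clause(s); 1 remain; assigned so far: [1, 2, 4, 5]
unit clause [-3] forces x3=F; simplify:
  satisfied 1 clause(s); 0 remain; assigned so far: [1, 2, 3, 4, 5]

Answer: x1=T x2=T x3=F x4=T x5=F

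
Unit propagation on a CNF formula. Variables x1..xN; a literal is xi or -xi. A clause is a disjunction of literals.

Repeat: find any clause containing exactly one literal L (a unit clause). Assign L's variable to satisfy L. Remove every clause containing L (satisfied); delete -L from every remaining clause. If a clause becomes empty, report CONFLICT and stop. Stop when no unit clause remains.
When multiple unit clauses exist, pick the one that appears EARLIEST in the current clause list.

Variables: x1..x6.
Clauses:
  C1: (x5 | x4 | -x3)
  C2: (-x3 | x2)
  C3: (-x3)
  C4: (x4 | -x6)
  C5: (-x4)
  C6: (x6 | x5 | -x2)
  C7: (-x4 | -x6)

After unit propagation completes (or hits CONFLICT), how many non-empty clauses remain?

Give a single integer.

unit clause [-3] forces x3=F; simplify:
  satisfied 3 clause(s); 4 remain; assigned so far: [3]
unit clause [-4] forces x4=F; simplify:
  drop 4 from [4, -6] -> [-6]
  satisfied 2 clause(s); 2 remain; assigned so far: [3, 4]
unit clause [-6] forces x6=F; simplify:
  drop 6 from [6, 5, -2] -> [5, -2]
  satisfied 1 clause(s); 1 remain; assigned so far: [3, 4, 6]

Answer: 1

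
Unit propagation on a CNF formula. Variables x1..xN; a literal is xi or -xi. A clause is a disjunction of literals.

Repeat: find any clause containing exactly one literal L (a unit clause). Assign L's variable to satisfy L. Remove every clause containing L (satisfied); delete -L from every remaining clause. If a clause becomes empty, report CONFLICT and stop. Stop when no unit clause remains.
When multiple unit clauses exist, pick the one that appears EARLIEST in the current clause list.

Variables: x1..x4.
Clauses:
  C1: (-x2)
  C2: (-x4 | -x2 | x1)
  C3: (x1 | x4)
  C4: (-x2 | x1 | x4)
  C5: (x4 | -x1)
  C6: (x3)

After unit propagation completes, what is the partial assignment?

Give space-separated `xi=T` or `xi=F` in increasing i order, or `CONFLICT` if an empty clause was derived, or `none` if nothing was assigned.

unit clause [-2] forces x2=F; simplify:
  satisfied 3 clause(s); 3 remain; assigned so far: [2]
unit clause [3] forces x3=T; simplify:
  satisfied 1 clause(s); 2 remain; assigned so far: [2, 3]

Answer: x2=F x3=T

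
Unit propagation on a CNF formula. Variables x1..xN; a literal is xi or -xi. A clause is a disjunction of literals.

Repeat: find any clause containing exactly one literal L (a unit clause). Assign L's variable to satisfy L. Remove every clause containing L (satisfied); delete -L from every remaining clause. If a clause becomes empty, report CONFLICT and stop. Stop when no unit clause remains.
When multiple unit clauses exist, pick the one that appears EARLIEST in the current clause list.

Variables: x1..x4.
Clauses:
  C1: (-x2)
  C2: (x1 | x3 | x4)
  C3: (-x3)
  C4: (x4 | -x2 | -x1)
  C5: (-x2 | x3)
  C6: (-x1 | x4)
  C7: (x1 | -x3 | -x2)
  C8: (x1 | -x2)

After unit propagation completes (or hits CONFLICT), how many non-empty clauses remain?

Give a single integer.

Answer: 2

Derivation:
unit clause [-2] forces x2=F; simplify:
  satisfied 5 clause(s); 3 remain; assigned so far: [2]
unit clause [-3] forces x3=F; simplify:
  drop 3 from [1, 3, 4] -> [1, 4]
  satisfied 1 clause(s); 2 remain; assigned so far: [2, 3]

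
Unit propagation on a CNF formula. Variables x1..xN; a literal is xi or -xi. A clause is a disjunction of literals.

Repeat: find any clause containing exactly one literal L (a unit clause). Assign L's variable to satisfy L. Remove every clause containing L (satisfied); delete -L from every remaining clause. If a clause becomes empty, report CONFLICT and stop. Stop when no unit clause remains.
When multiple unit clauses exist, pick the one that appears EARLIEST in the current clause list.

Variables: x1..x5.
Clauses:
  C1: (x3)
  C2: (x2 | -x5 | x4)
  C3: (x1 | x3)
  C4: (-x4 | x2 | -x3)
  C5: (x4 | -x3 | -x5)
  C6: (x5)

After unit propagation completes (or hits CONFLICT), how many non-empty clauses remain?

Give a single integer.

Answer: 0

Derivation:
unit clause [3] forces x3=T; simplify:
  drop -3 from [-4, 2, -3] -> [-4, 2]
  drop -3 from [4, -3, -5] -> [4, -5]
  satisfied 2 clause(s); 4 remain; assigned so far: [3]
unit clause [5] forces x5=T; simplify:
  drop -5 from [2, -5, 4] -> [2, 4]
  drop -5 from [4, -5] -> [4]
  satisfied 1 clause(s); 3 remain; assigned so far: [3, 5]
unit clause [4] forces x4=T; simplify:
  drop -4 from [-4, 2] -> [2]
  satisfied 2 clause(s); 1 remain; assigned so far: [3, 4, 5]
unit clause [2] forces x2=T; simplify:
  satisfied 1 clause(s); 0 remain; assigned so far: [2, 3, 4, 5]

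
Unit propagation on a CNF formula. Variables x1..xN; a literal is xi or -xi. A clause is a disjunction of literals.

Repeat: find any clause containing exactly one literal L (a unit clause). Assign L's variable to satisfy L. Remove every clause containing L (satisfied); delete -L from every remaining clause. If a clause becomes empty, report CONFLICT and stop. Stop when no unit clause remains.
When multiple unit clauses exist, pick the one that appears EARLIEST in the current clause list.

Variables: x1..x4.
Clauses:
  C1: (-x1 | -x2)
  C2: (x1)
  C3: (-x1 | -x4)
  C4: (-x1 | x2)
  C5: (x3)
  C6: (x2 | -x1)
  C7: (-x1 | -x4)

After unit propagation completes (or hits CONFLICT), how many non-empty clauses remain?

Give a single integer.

Answer: 3

Derivation:
unit clause [1] forces x1=T; simplify:
  drop -1 from [-1, -2] -> [-2]
  drop -1 from [-1, -4] -> [-4]
  drop -1 from [-1, 2] -> [2]
  drop -1 from [2, -1] -> [2]
  drop -1 from [-1, -4] -> [-4]
  satisfied 1 clause(s); 6 remain; assigned so far: [1]
unit clause [-2] forces x2=F; simplify:
  drop 2 from [2] -> [] (empty!)
  drop 2 from [2] -> [] (empty!)
  satisfied 1 clause(s); 5 remain; assigned so far: [1, 2]
CONFLICT (empty clause)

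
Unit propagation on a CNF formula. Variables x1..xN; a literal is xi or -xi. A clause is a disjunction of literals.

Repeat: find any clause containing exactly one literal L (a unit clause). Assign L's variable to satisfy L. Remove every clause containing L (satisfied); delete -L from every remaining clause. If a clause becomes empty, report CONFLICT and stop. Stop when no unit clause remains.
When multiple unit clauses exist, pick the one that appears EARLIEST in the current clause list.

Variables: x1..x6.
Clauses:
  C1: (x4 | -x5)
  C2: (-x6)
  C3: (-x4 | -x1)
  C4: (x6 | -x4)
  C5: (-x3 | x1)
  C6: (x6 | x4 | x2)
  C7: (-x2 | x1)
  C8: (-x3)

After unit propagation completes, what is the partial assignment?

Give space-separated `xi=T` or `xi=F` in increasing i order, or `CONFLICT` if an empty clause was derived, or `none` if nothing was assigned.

Answer: x1=T x2=T x3=F x4=F x5=F x6=F

Derivation:
unit clause [-6] forces x6=F; simplify:
  drop 6 from [6, -4] -> [-4]
  drop 6 from [6, 4, 2] -> [4, 2]
  satisfied 1 clause(s); 7 remain; assigned so far: [6]
unit clause [-4] forces x4=F; simplify:
  drop 4 from [4, -5] -> [-5]
  drop 4 from [4, 2] -> [2]
  satisfied 2 clause(s); 5 remain; assigned so far: [4, 6]
unit clause [-5] forces x5=F; simplify:
  satisfied 1 clause(s); 4 remain; assigned so far: [4, 5, 6]
unit clause [2] forces x2=T; simplify:
  drop -2 from [-2, 1] -> [1]
  satisfied 1 clause(s); 3 remain; assigned so far: [2, 4, 5, 6]
unit clause [1] forces x1=T; simplify:
  satisfied 2 clause(s); 1 remain; assigned so far: [1, 2, 4, 5, 6]
unit clause [-3] forces x3=F; simplify:
  satisfied 1 clause(s); 0 remain; assigned so far: [1, 2, 3, 4, 5, 6]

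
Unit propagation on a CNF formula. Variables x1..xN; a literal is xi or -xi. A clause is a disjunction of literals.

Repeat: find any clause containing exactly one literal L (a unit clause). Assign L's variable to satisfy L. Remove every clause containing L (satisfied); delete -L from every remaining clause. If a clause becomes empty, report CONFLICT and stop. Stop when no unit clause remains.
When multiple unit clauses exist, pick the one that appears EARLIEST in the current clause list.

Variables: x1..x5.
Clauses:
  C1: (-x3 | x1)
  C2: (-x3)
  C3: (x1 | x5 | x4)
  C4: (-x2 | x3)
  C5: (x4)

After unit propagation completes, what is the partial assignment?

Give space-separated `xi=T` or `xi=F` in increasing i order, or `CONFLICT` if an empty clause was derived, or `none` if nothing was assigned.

Answer: x2=F x3=F x4=T

Derivation:
unit clause [-3] forces x3=F; simplify:
  drop 3 from [-2, 3] -> [-2]
  satisfied 2 clause(s); 3 remain; assigned so far: [3]
unit clause [-2] forces x2=F; simplify:
  satisfied 1 clause(s); 2 remain; assigned so far: [2, 3]
unit clause [4] forces x4=T; simplify:
  satisfied 2 clause(s); 0 remain; assigned so far: [2, 3, 4]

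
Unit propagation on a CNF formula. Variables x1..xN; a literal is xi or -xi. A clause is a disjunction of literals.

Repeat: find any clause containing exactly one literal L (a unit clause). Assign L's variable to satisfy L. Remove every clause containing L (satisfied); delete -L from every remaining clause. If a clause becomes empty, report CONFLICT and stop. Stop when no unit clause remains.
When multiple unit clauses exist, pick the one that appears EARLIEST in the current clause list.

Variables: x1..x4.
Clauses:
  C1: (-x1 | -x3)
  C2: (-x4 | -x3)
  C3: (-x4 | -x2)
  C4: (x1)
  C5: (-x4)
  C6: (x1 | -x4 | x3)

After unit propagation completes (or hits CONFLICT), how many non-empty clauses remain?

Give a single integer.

Answer: 0

Derivation:
unit clause [1] forces x1=T; simplify:
  drop -1 from [-1, -3] -> [-3]
  satisfied 2 clause(s); 4 remain; assigned so far: [1]
unit clause [-3] forces x3=F; simplify:
  satisfied 2 clause(s); 2 remain; assigned so far: [1, 3]
unit clause [-4] forces x4=F; simplify:
  satisfied 2 clause(s); 0 remain; assigned so far: [1, 3, 4]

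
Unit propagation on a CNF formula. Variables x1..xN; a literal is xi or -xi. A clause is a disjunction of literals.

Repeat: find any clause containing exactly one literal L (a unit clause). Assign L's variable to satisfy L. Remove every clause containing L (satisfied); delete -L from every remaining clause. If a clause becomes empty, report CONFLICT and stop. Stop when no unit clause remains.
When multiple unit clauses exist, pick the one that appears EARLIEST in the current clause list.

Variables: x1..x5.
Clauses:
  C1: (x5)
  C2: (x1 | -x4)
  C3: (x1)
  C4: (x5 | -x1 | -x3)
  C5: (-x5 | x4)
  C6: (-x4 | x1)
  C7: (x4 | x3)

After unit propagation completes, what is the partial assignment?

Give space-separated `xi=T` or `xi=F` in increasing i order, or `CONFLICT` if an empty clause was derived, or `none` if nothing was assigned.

unit clause [5] forces x5=T; simplify:
  drop -5 from [-5, 4] -> [4]
  satisfied 2 clause(s); 5 remain; assigned so far: [5]
unit clause [1] forces x1=T; simplify:
  satisfied 3 clause(s); 2 remain; assigned so far: [1, 5]
unit clause [4] forces x4=T; simplify:
  satisfied 2 clause(s); 0 remain; assigned so far: [1, 4, 5]

Answer: x1=T x4=T x5=T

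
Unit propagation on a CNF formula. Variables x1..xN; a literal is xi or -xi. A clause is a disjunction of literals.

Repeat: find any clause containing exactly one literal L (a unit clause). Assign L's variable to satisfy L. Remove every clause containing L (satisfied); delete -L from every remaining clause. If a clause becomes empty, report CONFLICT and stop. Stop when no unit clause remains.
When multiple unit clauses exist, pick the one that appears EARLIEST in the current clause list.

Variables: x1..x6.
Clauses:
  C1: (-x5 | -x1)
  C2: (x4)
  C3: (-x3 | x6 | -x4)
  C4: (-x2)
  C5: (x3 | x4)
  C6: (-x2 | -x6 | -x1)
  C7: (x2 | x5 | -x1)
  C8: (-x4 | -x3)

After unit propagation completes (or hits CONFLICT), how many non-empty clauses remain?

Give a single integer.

Answer: 2

Derivation:
unit clause [4] forces x4=T; simplify:
  drop -4 from [-3, 6, -4] -> [-3, 6]
  drop -4 from [-4, -3] -> [-3]
  satisfied 2 clause(s); 6 remain; assigned so far: [4]
unit clause [-2] forces x2=F; simplify:
  drop 2 from [2, 5, -1] -> [5, -1]
  satisfied 2 clause(s); 4 remain; assigned so far: [2, 4]
unit clause [-3] forces x3=F; simplify:
  satisfied 2 clause(s); 2 remain; assigned so far: [2, 3, 4]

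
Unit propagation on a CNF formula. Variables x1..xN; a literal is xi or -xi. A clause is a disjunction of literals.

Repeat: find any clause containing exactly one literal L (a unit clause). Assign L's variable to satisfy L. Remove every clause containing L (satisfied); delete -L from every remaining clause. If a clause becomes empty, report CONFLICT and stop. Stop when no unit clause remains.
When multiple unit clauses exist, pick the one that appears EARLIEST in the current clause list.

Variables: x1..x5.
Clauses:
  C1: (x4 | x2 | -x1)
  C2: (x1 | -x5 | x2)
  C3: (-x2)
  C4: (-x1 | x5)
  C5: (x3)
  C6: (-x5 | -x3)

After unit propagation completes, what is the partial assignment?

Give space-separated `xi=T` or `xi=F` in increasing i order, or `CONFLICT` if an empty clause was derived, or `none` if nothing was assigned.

unit clause [-2] forces x2=F; simplify:
  drop 2 from [4, 2, -1] -> [4, -1]
  drop 2 from [1, -5, 2] -> [1, -5]
  satisfied 1 clause(s); 5 remain; assigned so far: [2]
unit clause [3] forces x3=T; simplify:
  drop -3 from [-5, -3] -> [-5]
  satisfied 1 clause(s); 4 remain; assigned so far: [2, 3]
unit clause [-5] forces x5=F; simplify:
  drop 5 from [-1, 5] -> [-1]
  satisfied 2 clause(s); 2 remain; assigned so far: [2, 3, 5]
unit clause [-1] forces x1=F; simplify:
  satisfied 2 clause(s); 0 remain; assigned so far: [1, 2, 3, 5]

Answer: x1=F x2=F x3=T x5=F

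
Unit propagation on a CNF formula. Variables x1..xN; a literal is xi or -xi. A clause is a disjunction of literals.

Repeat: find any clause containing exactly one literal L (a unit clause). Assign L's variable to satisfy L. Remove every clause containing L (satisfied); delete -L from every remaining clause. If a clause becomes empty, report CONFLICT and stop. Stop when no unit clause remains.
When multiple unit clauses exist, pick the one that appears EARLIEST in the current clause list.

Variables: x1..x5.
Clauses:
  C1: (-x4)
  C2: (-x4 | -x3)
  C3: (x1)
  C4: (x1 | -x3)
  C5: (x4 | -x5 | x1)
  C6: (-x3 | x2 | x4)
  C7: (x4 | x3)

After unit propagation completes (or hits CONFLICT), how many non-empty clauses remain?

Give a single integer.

Answer: 0

Derivation:
unit clause [-4] forces x4=F; simplify:
  drop 4 from [4, -5, 1] -> [-5, 1]
  drop 4 from [-3, 2, 4] -> [-3, 2]
  drop 4 from [4, 3] -> [3]
  satisfied 2 clause(s); 5 remain; assigned so far: [4]
unit clause [1] forces x1=T; simplify:
  satisfied 3 clause(s); 2 remain; assigned so far: [1, 4]
unit clause [3] forces x3=T; simplify:
  drop -3 from [-3, 2] -> [2]
  satisfied 1 clause(s); 1 remain; assigned so far: [1, 3, 4]
unit clause [2] forces x2=T; simplify:
  satisfied 1 clause(s); 0 remain; assigned so far: [1, 2, 3, 4]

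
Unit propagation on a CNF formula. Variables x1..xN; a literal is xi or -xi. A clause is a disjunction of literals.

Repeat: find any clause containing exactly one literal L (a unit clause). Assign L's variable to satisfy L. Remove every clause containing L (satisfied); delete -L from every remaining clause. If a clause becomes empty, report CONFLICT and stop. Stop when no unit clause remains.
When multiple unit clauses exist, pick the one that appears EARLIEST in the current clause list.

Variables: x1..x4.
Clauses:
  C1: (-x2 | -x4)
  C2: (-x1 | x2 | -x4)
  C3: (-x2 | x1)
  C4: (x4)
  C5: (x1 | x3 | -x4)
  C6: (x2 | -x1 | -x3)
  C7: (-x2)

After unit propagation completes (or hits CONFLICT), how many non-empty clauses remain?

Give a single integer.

unit clause [4] forces x4=T; simplify:
  drop -4 from [-2, -4] -> [-2]
  drop -4 from [-1, 2, -4] -> [-1, 2]
  drop -4 from [1, 3, -4] -> [1, 3]
  satisfied 1 clause(s); 6 remain; assigned so far: [4]
unit clause [-2] forces x2=F; simplify:
  drop 2 from [-1, 2] -> [-1]
  drop 2 from [2, -1, -3] -> [-1, -3]
  satisfied 3 clause(s); 3 remain; assigned so far: [2, 4]
unit clause [-1] forces x1=F; simplify:
  drop 1 from [1, 3] -> [3]
  satisfied 2 clause(s); 1 remain; assigned so far: [1, 2, 4]
unit clause [3] forces x3=T; simplify:
  satisfied 1 clause(s); 0 remain; assigned so far: [1, 2, 3, 4]

Answer: 0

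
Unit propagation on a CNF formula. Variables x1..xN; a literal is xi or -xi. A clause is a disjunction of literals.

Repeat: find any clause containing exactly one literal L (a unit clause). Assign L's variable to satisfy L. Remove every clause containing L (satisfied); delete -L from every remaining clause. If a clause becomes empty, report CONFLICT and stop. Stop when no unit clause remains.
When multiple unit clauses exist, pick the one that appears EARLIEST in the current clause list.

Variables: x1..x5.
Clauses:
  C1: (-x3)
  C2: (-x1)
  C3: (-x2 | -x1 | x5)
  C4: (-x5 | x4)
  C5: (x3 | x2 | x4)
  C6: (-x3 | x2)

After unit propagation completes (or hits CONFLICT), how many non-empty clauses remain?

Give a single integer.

Answer: 2

Derivation:
unit clause [-3] forces x3=F; simplify:
  drop 3 from [3, 2, 4] -> [2, 4]
  satisfied 2 clause(s); 4 remain; assigned so far: [3]
unit clause [-1] forces x1=F; simplify:
  satisfied 2 clause(s); 2 remain; assigned so far: [1, 3]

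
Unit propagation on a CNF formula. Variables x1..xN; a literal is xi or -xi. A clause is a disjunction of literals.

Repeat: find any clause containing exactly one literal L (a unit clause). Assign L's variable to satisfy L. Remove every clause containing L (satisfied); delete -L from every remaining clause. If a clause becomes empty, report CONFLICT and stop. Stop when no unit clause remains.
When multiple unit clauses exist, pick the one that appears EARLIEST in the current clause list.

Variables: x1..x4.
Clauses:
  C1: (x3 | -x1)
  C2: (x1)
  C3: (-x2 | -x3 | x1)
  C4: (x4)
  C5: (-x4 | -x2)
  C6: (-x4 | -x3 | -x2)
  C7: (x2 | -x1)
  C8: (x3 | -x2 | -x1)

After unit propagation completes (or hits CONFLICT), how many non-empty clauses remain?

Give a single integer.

Answer: 0

Derivation:
unit clause [1] forces x1=T; simplify:
  drop -1 from [3, -1] -> [3]
  drop -1 from [2, -1] -> [2]
  drop -1 from [3, -2, -1] -> [3, -2]
  satisfied 2 clause(s); 6 remain; assigned so far: [1]
unit clause [3] forces x3=T; simplify:
  drop -3 from [-4, -3, -2] -> [-4, -2]
  satisfied 2 clause(s); 4 remain; assigned so far: [1, 3]
unit clause [4] forces x4=T; simplify:
  drop -4 from [-4, -2] -> [-2]
  drop -4 from [-4, -2] -> [-2]
  satisfied 1 clause(s); 3 remain; assigned so far: [1, 3, 4]
unit clause [-2] forces x2=F; simplify:
  drop 2 from [2] -> [] (empty!)
  satisfied 2 clause(s); 1 remain; assigned so far: [1, 2, 3, 4]
CONFLICT (empty clause)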